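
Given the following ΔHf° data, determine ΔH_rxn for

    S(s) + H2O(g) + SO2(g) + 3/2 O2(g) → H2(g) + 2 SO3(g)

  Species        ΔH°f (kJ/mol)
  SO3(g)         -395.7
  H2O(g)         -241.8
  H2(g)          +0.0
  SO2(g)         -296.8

ΔH_rxn = -252.8 kJ/mol

ΔH°rxn = Σ nΔHf°(products) − Σ nΔHf°(reactants).
Products: 1·(+0.0) + 2·(-395.7) = -791.4
Reactants: 1·(+0.0) + 1·(-241.8) + 1·(-296.8) + 3/2·(+0.0) = -538.6
ΔH_rxn = (-791.4) − (-538.6) = -252.8 kJ/mol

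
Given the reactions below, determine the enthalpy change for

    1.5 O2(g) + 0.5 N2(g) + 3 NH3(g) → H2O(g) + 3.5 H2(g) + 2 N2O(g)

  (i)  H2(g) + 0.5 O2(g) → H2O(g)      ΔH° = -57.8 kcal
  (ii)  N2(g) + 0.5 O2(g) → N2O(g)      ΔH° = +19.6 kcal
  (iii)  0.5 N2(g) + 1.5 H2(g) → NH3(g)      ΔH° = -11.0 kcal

(i) as written (H2O(g) already on the product side): -57.8 kcal
(ii) × 2 (scale by 2 for the 2 N2O(g)): (2)·(+19.6) = +39.2 kcal
(iii) reversed and × 3 (NH3(g) must end up as a reactant; ×3 to match 3 NH3(g) in the target): (-3)·(-11.0) = +33.0 kcal
Since enthalpy is a state function, ΔH° = (1)·(-57.8) + (2)·(+19.6) + (-3)·(-11.0) = 14.4 kcal

ΔH° = 14.4 kcal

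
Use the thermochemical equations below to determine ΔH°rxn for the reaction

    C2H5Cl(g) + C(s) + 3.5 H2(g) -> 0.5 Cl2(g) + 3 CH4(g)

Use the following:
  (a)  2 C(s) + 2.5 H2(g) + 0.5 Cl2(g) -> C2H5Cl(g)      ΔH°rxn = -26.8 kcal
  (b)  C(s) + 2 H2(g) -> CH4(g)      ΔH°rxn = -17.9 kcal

ΔH°rxn = -26.9 kcal

(a) reversed: +26.8 kcal
(b) × 3: (3)·(-17.9) = -53.7 kcal
ΔH°rxn = (+26.8) + (-53.7) = -26.9 kcal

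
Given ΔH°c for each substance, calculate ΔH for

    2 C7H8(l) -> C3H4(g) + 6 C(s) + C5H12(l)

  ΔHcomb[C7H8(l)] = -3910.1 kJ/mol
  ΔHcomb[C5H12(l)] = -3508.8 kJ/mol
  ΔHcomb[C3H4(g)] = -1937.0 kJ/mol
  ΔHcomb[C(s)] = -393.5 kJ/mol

Using ΔH = Σ nΔHc°(reactants) − Σ nΔHc°(products):
= [2·(-3910.1)] − [1·(-1937.0) + 6·(-393.5) + 1·(-3508.8)]
= -13.4 kJ/mol

ΔH = -13.4 kJ/mol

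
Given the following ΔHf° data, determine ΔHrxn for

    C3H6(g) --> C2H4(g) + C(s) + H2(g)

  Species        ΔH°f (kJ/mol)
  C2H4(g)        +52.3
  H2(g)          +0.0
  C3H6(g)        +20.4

Products: 1·(+52.3) + 1·(+0.0) + 1·(+0.0) = +52.3
Reactants: 1·(+20.4) = +20.4
ΔHrxn = (+52.3) − (+20.4) = 31.9 kJ/mol

ΔHrxn = 31.9 kJ/mol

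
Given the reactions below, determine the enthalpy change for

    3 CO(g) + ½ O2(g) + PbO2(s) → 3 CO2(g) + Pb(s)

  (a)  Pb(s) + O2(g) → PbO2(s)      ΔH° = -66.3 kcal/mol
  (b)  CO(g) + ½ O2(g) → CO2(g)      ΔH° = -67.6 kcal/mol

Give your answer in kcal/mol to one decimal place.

ΔH° = -136.5 kcal/mol

(a) reversed (reverse to put PbO2(s) on the reactant side): +66.3 kcal/mol
(b) × 3 (×3 to match 3 CO(g) in the target): (3)·(-67.6) = -202.8 kcal/mol
Since enthalpy is a state function, ΔH° = (-1)·(-66.3) + (3)·(-67.6) = -136.5 kcal/mol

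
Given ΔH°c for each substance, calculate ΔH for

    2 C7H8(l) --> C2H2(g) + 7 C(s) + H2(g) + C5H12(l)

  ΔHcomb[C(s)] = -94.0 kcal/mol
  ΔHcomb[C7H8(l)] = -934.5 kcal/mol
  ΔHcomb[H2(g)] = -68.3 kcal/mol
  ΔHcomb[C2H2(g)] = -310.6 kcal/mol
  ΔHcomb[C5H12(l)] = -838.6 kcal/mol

Using ΔH = Σ nΔHc°(reactants) − Σ nΔHc°(products):
= [2·(-934.5)] − [1·(-310.6) + 7·(-94.0) + 1·(-68.3) + 1·(-838.6)]
= 6.5 kcal/mol

ΔH = 6.5 kcal/mol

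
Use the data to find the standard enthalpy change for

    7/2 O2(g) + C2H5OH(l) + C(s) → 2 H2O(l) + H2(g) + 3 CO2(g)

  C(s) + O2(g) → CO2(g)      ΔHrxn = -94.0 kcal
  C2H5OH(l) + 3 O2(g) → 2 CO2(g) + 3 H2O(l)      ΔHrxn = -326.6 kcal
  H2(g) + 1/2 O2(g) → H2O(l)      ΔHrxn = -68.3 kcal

ΔHrxn = -352.3 kcal

equation 1 as written: -94.0 kcal
equation 2 as written: -326.6 kcal
equation 3 reversed: +68.3 kcal
Combining the equations, ΔHrxn = (-94.0) + (-326.6) + (+68.3) = -352.3 kcal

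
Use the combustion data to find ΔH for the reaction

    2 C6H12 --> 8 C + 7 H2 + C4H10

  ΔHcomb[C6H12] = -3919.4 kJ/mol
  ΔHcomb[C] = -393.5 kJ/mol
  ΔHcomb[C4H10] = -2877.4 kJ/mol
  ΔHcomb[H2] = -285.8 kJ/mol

With combustion enthalpies, reactants minus products:
= [2·(-3919.4)] − [8·(-393.5) + 7·(-285.8) + 1·(-2877.4)]
= 187.2 kJ/mol

ΔH = 187.2 kJ/mol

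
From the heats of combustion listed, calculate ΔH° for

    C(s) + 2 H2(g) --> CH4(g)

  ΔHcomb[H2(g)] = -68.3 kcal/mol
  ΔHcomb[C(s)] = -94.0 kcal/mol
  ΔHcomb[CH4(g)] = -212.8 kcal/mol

With combustion enthalpies, reactants minus products:
= [1·(-94.0) + 2·(-68.3)] − [1·(-212.8)]
= -17.8 kcal/mol

ΔH° = -17.8 kcal/mol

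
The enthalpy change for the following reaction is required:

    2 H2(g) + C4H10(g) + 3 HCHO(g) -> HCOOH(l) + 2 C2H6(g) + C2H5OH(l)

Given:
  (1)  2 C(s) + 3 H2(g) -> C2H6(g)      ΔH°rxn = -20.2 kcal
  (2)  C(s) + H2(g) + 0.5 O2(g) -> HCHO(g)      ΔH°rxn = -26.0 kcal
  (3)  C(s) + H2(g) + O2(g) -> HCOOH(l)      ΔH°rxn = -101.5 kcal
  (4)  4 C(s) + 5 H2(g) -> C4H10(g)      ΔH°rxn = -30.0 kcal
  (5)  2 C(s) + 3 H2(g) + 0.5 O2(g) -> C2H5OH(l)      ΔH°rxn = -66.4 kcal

(1) × 2: (2)·(-20.2) = -40.4 kcal
(2) reversed and × 3: (-3)·(-26.0) = +78.0 kcal
(3) as written: -101.5 kcal
(4) reversed: +30.0 kcal
(5) as written: -66.4 kcal
ΔH°rxn = (2)·(-20.2) + (-3)·(-26.0) + (1)·(-101.5) + (-1)·(-30.0) + (1)·(-66.4) = -100.3 kcal

ΔH°rxn = -100.3 kcal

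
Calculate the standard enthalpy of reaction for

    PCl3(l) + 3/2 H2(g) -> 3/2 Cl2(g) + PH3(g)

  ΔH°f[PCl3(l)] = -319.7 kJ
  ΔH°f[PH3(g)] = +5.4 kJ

ΔH_rxn = 325.1 kJ

Products: 3/2·(+0.0) + 1·(+5.4) = +5.4
Reactants: 1·(-319.7) + 3/2·(+0.0) = -319.7
ΔH_rxn = (+5.4) − (-319.7) = 325.1 kJ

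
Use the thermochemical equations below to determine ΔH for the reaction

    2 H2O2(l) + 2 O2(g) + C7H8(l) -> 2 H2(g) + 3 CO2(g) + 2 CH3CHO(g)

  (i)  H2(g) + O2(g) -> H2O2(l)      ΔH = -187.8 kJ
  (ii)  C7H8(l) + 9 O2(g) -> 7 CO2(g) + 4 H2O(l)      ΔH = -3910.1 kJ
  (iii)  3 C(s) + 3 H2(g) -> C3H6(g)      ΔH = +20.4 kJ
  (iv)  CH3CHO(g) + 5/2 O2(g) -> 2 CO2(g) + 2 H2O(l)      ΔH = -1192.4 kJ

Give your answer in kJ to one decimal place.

(i) reversed and × 2 (H2O2(l) must end up as a reactant; ×2 to match 2 H2O2(l) in the target): (-2)·(-187.8) = +375.6 kJ
(ii) as written (C7H8(l) already on the reactant side): -3910.1 kJ
(iii): not needed (C(s) appears nowhere else).
(iv) reversed and × 2 (reverse to put CH3CHO(g) on the product side; ×2 to match 2 CH3CHO(g) in the target): (-2)·(-1192.4) = +2384.8 kJ
By Hess's law, ΔH = (+375.6) + (-3910.1) + (+2384.8) = -1149.7 kJ

ΔH = -1149.7 kJ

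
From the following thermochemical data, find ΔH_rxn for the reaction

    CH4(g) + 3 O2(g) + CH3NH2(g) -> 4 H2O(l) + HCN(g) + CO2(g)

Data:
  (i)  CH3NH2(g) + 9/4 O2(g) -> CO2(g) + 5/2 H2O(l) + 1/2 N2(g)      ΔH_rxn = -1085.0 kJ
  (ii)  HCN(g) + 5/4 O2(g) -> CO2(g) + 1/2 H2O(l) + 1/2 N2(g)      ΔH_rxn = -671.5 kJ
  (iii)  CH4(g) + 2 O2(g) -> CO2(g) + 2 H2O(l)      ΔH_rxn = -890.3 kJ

ΔH_rxn = -1303.8 kJ

(i) as written: -1085.0 kJ
(ii) reversed: +671.5 kJ
(iii) as written: -890.3 kJ
ΔH_rxn = (-1085.0) + (+671.5) + (-890.3) = -1303.8 kJ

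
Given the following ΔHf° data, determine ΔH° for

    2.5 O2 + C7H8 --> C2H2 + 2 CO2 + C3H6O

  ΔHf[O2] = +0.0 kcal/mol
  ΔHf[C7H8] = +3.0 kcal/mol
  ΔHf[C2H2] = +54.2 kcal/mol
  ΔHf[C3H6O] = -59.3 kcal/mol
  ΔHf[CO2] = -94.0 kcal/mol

ΔH° = -196.1 kcal/mol

Products: 1·(+54.2) + 2·(-94.0) + 1·(-59.3) = -193.1
Reactants: 5/2·(+0.0) + 1·(+3.0) = +3.0
ΔH° = (-193.1) − (+3.0) = -196.1 kcal/mol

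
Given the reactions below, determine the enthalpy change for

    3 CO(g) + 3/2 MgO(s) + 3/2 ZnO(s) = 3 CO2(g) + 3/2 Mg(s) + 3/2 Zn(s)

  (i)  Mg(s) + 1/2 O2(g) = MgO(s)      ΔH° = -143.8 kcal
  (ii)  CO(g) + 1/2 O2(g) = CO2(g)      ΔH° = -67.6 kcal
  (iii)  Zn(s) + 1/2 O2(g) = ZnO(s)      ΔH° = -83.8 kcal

ΔH° = 138.6 kcal

(i) reversed and × 3/2 (MgO(s) must end up as a reactant; ×3/2 to match 3/2 MgO(s) in the target): (-3/2)·(-143.8) = +215.7 kcal
(ii) × 3 (scale by 3 for the 3 CO(g)): (3)·(-67.6) = -202.8 kcal
(iii) reversed and × 3/2 (ZnO(s) must end up as a reactant; scale by 3/2 for the 3/2 ZnO(s)): (-3/2)·(-83.8) = +125.7 kcal
Combining the equations, ΔH° = (+215.7) + (-202.8) + (+125.7) = 138.6 kcal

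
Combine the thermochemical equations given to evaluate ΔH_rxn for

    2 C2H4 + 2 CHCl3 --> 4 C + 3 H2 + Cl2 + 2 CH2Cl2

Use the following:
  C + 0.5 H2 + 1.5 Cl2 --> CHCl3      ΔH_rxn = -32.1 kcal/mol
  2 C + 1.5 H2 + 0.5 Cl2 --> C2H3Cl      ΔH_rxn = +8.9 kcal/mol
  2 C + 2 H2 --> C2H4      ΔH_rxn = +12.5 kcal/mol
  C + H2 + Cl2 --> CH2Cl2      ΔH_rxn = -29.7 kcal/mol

ΔH_rxn = -20.2 kcal/mol

equation 1 reversed and × 2 (reverse to put CHCl3 on the reactant side; scale by 2 for the 2 CHCl3): (-2)·(-32.1) = +64.2 kcal/mol
equation 2: not needed (C2H3Cl appears nowhere else).
equation 3 reversed and × 2 (C2H4 must end up as a reactant; scale by 2 for the 2 C2H4): (-2)·(+12.5) = -25.0 kcal/mol
equation 4 × 2 (scale by 2 for the 2 CH2Cl2): (2)·(-29.7) = -59.4 kcal/mol
Since enthalpy is a state function, ΔH_rxn = (-2)·(-32.1) + (-2)·(+12.5) + (2)·(-29.7) = -20.2 kcal/mol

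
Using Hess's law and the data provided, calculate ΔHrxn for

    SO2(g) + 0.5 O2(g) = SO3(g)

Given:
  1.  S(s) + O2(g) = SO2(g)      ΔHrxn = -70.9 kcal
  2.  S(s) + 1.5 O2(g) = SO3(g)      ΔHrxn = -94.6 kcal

eq. 1 reversed: +70.9 kcal
eq. 2 as written: -94.6 kcal
ΔHrxn = (-1)·(-70.9) + (1)·(-94.6) = -23.7 kcal

ΔHrxn = -23.7 kcal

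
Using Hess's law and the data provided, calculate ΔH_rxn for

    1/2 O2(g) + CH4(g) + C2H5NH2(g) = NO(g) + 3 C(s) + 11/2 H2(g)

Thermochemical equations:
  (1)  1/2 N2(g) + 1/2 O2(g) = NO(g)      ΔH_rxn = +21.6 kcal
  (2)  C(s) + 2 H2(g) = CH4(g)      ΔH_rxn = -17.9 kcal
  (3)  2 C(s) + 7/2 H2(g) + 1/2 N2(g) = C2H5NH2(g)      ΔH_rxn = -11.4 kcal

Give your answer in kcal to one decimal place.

(1) as written (NO(g) already on the product side): +21.6 kcal
(2) reversed (reverse to put CH4(g) on the reactant side): +17.9 kcal
(3) reversed (reverse to put C2H5NH2(g) on the reactant side): +11.4 kcal
Summing the manipulated equations, ΔH_rxn = (1)·(+21.6) + (-1)·(-17.9) + (-1)·(-11.4) = 50.9 kcal

ΔH_rxn = 50.9 kcal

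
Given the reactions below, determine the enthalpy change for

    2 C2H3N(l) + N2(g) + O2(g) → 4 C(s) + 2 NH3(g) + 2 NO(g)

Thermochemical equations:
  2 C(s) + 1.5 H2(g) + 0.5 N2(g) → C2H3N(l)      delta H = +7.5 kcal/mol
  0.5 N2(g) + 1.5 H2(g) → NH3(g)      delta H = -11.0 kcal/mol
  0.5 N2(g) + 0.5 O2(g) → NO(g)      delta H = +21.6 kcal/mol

delta H = 6.2 kcal/mol

equation 1 reversed and × 2 (C2H3N(l) must end up as a reactant; ×2 to match 2 C2H3N(l) in the target): (-2)·(+7.5) = -15.0 kcal/mol
equation 2 × 2 (scale by 2 for the 2 NH3(g)): (2)·(-11.0) = -22.0 kcal/mol
equation 3 × 2 (scale by 2 for the 2 NO(g)): (2)·(+21.6) = +43.2 kcal/mol
delta H = (-2)·(+7.5) + (2)·(-11.0) + (2)·(+21.6) = 6.2 kcal/mol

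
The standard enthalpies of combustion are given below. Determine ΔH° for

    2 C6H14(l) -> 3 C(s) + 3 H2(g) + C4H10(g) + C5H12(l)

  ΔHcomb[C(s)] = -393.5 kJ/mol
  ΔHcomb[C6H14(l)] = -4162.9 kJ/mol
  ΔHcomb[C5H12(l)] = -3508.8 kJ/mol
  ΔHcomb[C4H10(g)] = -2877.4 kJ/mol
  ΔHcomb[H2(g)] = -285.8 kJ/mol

With combustion enthalpies, reactants minus products:
= [2·(-4162.9)] − [3·(-393.5) + 3·(-285.8) + 1·(-2877.4) + 1·(-3508.8)]
= 98.3 kJ/mol

ΔH° = 98.3 kJ/mol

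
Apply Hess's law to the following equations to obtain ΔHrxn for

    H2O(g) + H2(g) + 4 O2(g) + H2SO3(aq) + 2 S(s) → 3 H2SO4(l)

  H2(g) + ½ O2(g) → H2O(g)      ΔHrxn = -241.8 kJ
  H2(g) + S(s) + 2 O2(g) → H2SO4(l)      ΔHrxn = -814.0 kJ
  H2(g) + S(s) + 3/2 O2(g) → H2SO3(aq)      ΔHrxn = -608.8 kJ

ΔHrxn = -1591.4 kJ

equation 1 reversed: +241.8 kJ
equation 2 × 3: (3)·(-814.0) = -2442.0 kJ
equation 3 reversed: +608.8 kJ
ΔHrxn = (+241.8) + (-2442.0) + (+608.8) = -1591.4 kJ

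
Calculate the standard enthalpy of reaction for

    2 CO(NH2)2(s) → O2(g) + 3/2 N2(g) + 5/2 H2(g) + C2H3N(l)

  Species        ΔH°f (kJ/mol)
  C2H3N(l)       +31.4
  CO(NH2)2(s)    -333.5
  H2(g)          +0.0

ΔH°rxn = Σ nΔHf°(products) − Σ nΔHf°(reactants).
Products: 1·(+0.0) + 3/2·(+0.0) + 5/2·(+0.0) + 1·(+31.4) = +31.4
Reactants: 2·(-333.5) = -667.0
ΔH° = (+31.4) − (-667.0) = 698.4 kJ/mol

ΔH° = 698.4 kJ/mol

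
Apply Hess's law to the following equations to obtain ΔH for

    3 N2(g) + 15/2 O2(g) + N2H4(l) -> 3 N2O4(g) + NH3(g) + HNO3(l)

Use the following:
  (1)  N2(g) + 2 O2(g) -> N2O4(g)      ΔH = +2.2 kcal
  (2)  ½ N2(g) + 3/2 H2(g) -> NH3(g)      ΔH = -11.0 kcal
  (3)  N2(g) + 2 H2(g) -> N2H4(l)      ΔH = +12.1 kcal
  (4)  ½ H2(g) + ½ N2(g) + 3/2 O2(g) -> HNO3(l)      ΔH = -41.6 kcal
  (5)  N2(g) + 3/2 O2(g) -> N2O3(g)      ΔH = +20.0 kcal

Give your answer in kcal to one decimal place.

ΔH = -58.1 kcal

(1) × 3: (3)·(+2.2) = +6.6 kcal
(2) as written: -11.0 kcal
(3) reversed: -12.1 kcal
(4) as written: -41.6 kcal
(5): not needed.
Since enthalpy is a state function, ΔH = (+6.6) + (-11.0) + (-12.1) + (-41.6) = -58.1 kcal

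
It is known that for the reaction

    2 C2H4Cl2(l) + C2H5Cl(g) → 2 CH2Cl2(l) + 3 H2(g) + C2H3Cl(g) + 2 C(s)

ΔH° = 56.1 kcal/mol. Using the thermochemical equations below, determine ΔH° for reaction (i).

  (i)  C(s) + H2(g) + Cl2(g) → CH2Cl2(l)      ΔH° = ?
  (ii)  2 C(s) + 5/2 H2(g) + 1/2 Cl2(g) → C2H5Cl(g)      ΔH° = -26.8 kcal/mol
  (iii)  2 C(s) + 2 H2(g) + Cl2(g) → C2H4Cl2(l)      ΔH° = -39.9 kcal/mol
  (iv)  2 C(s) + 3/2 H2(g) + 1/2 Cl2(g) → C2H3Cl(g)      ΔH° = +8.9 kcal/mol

ΔH° = -29.7 kcal/mol

(i) × 2 (×2 to match 2 CH2Cl2(l) in the target): contributes 2·x
(ii) reversed (C2H5Cl(g) must end up as a reactant): +26.8 kcal/mol
(iii) reversed and × 2 (C2H4Cl2(l) must end up as a reactant; scale by 2 for the 2 C2H4Cl2(l)): (-2)·(-39.9) = +79.8 kcal/mol
(iv) as written (C2H3Cl(g) already on the product side): +8.9 kcal/mol
+56.1 = (+26.8) + (+79.8) + (+8.9) + 2·x
x = (+56.1 − (+115.5)) / (2) = -29.7 kcal/mol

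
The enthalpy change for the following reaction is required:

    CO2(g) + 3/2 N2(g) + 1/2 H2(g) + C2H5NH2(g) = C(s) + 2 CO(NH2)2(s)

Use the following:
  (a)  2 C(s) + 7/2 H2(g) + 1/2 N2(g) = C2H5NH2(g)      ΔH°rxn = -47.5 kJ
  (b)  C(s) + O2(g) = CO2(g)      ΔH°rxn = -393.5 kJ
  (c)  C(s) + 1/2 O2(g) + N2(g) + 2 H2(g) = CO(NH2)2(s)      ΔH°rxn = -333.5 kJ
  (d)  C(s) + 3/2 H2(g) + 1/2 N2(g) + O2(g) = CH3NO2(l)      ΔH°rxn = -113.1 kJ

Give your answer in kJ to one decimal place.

ΔH°rxn = -226.0 kJ

(a) reversed: +47.5 kJ
(b) reversed: +393.5 kJ
(c) × 2: (2)·(-333.5) = -667.0 kJ
(d): not needed.
ΔH°rxn = (-1)·(-47.5) + (-1)·(-393.5) + (2)·(-333.5) = -226.0 kJ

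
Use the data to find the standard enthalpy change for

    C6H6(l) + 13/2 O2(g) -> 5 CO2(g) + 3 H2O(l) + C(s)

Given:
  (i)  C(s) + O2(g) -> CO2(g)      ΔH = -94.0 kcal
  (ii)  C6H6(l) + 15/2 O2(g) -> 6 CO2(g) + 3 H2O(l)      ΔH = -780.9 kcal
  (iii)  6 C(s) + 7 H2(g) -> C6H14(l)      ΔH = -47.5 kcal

(i) reversed: +94.0 kcal
(ii) as written (C6H6(l) already on the reactant side): -780.9 kcal
(iii): not needed (H2(g) appears nowhere else).
ΔH = (-1)·(-94.0) + (1)·(-780.9) = -686.9 kcal

ΔH = -686.9 kcal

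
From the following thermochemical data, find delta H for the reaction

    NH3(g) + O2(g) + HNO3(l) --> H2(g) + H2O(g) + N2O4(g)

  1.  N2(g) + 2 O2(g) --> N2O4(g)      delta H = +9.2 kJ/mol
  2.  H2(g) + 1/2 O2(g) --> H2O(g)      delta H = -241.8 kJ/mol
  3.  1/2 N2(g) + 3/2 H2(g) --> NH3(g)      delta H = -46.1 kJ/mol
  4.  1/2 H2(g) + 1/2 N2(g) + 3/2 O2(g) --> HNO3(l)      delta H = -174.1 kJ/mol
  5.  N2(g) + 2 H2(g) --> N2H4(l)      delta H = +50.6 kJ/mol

eq. 1 as written (N2O4(g) already on the product side): +9.2 kJ/mol
eq. 2 as written (H2O(g) already on the product side): -241.8 kJ/mol
eq. 3 reversed (reverse to put NH3(g) on the reactant side): +46.1 kJ/mol
eq. 4 reversed (reverse to put HNO3(l) on the reactant side): +174.1 kJ/mol
eq. 5: not needed (N2H4(l) appears nowhere else).
Combining the equations, delta H = (1)·(+9.2) + (1)·(-241.8) + (-1)·(-46.1) + (-1)·(-174.1) = -12.4 kJ/mol

delta H = -12.4 kJ/mol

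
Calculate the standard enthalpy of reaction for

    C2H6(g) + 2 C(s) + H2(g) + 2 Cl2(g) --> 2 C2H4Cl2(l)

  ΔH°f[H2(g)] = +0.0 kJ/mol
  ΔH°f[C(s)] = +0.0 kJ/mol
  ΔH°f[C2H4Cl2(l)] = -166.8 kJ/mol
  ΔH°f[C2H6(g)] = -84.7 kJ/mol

ΔH°rxn = Σ nΔHf°(products) − Σ nΔHf°(reactants).
Products: 2·(-166.8) = -333.6
Reactants: 1·(-84.7) + 2·(+0.0) + 1·(+0.0) + 2·(+0.0) = -84.7
ΔH°rxn = (-333.6) − (-84.7) = -248.9 kJ/mol

ΔH°rxn = -248.9 kJ/mol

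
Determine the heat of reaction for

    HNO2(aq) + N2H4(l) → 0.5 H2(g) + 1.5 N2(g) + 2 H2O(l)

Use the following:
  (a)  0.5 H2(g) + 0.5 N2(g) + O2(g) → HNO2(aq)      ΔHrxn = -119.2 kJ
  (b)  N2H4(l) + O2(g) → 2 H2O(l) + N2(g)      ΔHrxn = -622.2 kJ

ΔHrxn = -503.0 kJ

(a) reversed (reverse to put HNO2(aq) on the reactant side): +119.2 kJ
(b) as written (N2H4(l) already on the reactant side): -622.2 kJ
Summing the manipulated equations, ΔHrxn = (+119.2) + (-622.2) = -503.0 kJ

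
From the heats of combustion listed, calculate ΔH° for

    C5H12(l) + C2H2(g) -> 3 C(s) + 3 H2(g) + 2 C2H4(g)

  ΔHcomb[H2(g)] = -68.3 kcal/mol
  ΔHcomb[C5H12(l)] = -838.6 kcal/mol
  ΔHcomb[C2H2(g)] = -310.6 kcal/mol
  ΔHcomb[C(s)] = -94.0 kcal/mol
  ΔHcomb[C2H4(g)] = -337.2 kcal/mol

Using ΔH = Σ nΔHc°(reactants) − Σ nΔHc°(products):
= [1·(-838.6) + 1·(-310.6)] − [3·(-94.0) + 3·(-68.3) + 2·(-337.2)]
= 12.1 kcal/mol

ΔH° = 12.1 kcal/mol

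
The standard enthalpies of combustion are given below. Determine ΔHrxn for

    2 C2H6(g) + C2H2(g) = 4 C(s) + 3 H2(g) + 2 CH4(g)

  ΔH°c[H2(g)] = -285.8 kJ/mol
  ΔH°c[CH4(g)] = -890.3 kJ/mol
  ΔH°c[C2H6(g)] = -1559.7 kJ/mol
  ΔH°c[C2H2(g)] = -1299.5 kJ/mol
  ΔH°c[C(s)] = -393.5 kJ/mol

Using ΔH = Σ nΔHc°(reactants) − Σ nΔHc°(products):
= [2·(-1559.7) + 1·(-1299.5)] − [4·(-393.5) + 3·(-285.8) + 2·(-890.3)]
= -206.9 kJ/mol

ΔHrxn = -206.9 kJ/mol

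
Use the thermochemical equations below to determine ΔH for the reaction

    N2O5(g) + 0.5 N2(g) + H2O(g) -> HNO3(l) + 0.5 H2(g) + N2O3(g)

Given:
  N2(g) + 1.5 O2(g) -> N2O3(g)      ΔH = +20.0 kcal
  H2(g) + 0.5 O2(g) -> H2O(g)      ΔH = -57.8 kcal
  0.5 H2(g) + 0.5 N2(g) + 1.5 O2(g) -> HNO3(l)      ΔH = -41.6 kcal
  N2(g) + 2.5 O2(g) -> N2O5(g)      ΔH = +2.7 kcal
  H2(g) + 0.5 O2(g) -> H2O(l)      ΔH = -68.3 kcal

ΔH = 33.5 kcal

equation 1 as written: +20.0 kcal
equation 2 reversed: +57.8 kcal
equation 3 as written: -41.6 kcal
equation 4 reversed: -2.7 kcal
equation 5: not needed.
Combining the equations, ΔH = (1)·(+20.0) + (-1)·(-57.8) + (1)·(-41.6) + (-1)·(+2.7) = 33.5 kcal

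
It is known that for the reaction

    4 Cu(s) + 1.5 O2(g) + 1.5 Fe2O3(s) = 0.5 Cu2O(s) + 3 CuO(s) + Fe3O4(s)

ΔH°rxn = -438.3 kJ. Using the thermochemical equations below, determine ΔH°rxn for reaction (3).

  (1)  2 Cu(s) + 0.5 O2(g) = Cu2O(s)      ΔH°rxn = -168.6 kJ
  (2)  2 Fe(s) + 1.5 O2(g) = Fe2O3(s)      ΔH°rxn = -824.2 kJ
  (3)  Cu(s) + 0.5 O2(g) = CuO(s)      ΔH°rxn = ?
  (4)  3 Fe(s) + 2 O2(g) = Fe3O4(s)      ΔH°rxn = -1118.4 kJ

ΔH°rxn = -157.3 kJ

(1) × 1/2 (scale by 1/2 for the 1/2 Cu2O(s)): (1/2)·(-168.6) = -84.3 kJ
(2) reversed and × 3/2 (Fe2O3(s) must end up as a reactant; scale by 3/2 for the 3/2 Fe2O3(s)): (-3/2)·(-824.2) = +1236.3 kJ
(3) × 3 (×3 to match 3 CuO(s) in the target): contributes 3·x
(4) as written (Fe3O4(s) already on the product side): -1118.4 kJ
-438.3 = (-84.3) + (+1236.3) + (-1118.4) + 3·x
x = (-438.3 − (+33.6)) / (3) = -157.3 kJ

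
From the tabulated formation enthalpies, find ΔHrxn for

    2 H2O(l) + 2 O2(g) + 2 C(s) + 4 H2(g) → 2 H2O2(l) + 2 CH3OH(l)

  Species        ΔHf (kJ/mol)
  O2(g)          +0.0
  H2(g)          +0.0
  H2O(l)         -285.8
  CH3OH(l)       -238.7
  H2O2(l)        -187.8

ΔH°rxn = Σ nΔHf°(products) − Σ nΔHf°(reactants).
Products: 2·(-187.8) + 2·(-238.7) = -853.0
Reactants: 2·(-285.8) + 2·(+0.0) + 2·(+0.0) + 4·(+0.0) = -571.6
ΔHrxn = (-853.0) − (-571.6) = -281.4 kJ/mol

ΔHrxn = -281.4 kJ/mol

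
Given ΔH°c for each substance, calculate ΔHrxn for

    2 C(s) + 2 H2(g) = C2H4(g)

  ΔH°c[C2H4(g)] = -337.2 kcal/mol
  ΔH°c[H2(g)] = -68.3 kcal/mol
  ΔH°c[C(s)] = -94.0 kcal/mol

Using ΔH = Σ nΔHc°(reactants) − Σ nΔHc°(products):
= [2·(-94.0) + 2·(-68.3)] − [1·(-337.2)]
= 12.6 kcal/mol

ΔHrxn = 12.6 kcal/mol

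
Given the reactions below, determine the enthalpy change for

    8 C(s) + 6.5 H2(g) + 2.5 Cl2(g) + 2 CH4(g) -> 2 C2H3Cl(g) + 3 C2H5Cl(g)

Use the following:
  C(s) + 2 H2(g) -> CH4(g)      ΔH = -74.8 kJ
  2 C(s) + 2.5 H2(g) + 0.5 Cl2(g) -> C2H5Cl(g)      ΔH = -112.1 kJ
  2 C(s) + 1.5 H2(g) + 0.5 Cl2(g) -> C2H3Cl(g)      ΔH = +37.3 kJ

ΔH = -112.1 kJ

equation 1 reversed and × 2 (CH4(g) must end up as a reactant; scale by 2 for the 2 CH4(g)): (-2)·(-74.8) = +149.6 kJ
equation 2 × 3 (×3 to match 3 C2H5Cl(g) in the target): (3)·(-112.1) = -336.3 kJ
equation 3 × 2 (scale by 2 for the 2 C2H3Cl(g)): (2)·(+37.3) = +74.6 kJ
ΔH = (-2)·(-74.8) + (3)·(-112.1) + (2)·(+37.3) = -112.1 kJ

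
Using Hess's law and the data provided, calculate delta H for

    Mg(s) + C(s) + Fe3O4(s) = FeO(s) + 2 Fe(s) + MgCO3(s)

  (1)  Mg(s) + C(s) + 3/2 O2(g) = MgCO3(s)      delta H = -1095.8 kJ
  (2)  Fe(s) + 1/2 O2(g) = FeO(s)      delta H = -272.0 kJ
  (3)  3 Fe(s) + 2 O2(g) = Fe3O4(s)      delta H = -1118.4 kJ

delta H = -249.4 kJ

(1) as written (MgCO3(s) already on the product side): -1095.8 kJ
(2) as written (FeO(s) already on the product side): -272.0 kJ
(3) reversed (reverse to put Fe3O4(s) on the reactant side): +1118.4 kJ
delta H = (1)·(-1095.8) + (1)·(-272.0) + (-1)·(-1118.4) = -249.4 kJ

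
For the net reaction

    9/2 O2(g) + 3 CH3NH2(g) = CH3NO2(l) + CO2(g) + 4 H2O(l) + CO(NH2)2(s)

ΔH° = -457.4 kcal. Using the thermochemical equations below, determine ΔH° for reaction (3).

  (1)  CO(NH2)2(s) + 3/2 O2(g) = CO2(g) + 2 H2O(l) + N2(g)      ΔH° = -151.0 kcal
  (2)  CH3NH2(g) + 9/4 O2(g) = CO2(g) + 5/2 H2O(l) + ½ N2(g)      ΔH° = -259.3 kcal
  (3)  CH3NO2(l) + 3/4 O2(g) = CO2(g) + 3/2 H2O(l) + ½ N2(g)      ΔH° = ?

(1) reversed: +151.0 kcal
(2) × 3: (3)·(-259.3) = -777.9 kcal
(3) reversed: contributes −x
-457.4 = (+151.0) + (-777.9) − x
x = (-457.4 − (-626.9)) / (-1) = -169.5 kcal

ΔH° = -169.5 kcal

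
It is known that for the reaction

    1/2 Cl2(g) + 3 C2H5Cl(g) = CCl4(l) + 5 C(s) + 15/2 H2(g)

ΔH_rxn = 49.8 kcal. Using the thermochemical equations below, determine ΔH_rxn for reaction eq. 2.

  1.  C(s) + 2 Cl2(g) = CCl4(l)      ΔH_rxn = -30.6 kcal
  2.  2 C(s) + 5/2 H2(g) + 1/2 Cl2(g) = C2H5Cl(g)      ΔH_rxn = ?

ΔH_rxn = -26.8 kcal

eq. 1 as written: -30.6 kcal
eq. 2 reversed and × 3: contributes −3·x
+49.8 = (-30.6) − 3·x
x = (+49.8 − (-30.6)) / (-3) = -26.8 kcal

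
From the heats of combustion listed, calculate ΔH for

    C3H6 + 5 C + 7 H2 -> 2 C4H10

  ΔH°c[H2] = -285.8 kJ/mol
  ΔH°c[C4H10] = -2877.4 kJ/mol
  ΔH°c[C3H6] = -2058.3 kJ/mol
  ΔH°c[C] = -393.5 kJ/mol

ΔH = -271.6 kJ/mol

With combustion enthalpies, reactants minus products:
= [1·(-2058.3) + 5·(-393.5) + 7·(-285.8)] − [2·(-2877.4)]
= -271.6 kJ/mol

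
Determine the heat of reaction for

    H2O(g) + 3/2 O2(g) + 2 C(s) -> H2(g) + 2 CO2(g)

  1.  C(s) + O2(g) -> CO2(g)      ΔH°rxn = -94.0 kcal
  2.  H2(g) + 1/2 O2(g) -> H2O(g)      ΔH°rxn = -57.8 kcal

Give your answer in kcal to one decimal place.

eq. 1 × 2 (×2 to match 2 CO2(g) in the target): (2)·(-94.0) = -188.0 kcal
eq. 2 reversed (reverse to put H2O(g) on the reactant side): +57.8 kcal
ΔH°rxn = (-188.0) + (+57.8) = -130.2 kcal

ΔH°rxn = -130.2 kcal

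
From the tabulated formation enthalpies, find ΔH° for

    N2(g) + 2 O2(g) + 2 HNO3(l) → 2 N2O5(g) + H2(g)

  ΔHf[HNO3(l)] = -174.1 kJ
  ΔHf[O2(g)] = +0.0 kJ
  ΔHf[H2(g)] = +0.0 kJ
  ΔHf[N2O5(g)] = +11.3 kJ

Products: 2·(+11.3) + 1·(+0.0) = +22.6
Reactants: 1·(+0.0) + 2·(+0.0) + 2·(-174.1) = -348.2
ΔH° = (+22.6) − (-348.2) = 370.8 kJ

ΔH° = 370.8 kJ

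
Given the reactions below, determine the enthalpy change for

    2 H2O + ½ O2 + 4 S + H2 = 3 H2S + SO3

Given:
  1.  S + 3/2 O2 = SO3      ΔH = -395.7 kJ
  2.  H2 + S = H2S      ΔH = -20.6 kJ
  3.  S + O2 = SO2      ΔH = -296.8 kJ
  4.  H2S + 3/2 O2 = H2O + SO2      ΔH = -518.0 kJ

eq. 1 as written: -395.7 kJ
eq. 2 as written: -20.6 kJ
eq. 3 × 2: (2)·(-296.8) = -593.6 kJ
eq. 4 reversed and × 2: (-2)·(-518.0) = +1036.0 kJ
Combining the equations, ΔH = (1)·(-395.7) + (1)·(-20.6) + (2)·(-296.8) + (-2)·(-518.0) = 26.1 kJ

ΔH = 26.1 kJ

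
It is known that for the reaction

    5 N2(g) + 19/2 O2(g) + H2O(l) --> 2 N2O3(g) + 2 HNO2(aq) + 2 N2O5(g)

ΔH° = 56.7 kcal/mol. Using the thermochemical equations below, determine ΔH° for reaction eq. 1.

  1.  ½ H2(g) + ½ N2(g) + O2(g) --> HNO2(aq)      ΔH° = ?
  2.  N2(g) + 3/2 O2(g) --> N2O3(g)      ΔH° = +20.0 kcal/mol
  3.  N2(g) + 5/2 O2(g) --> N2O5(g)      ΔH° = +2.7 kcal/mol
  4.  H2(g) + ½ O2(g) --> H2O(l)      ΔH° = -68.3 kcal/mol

ΔH° = -28.5 kcal/mol

eq. 1 × 2 (scale by 2 for the 2 HNO2(aq)): contributes 2·x
eq. 2 × 2 (×2 to match 2 N2O3(g) in the target): (2)·(+20.0) = +40.0 kcal/mol
eq. 3 × 2 (×2 to match 2 N2O5(g) in the target): (2)·(+2.7) = +5.4 kcal/mol
eq. 4 reversed (reverse to put H2O(l) on the reactant side): +68.3 kcal/mol
+56.7 = (+40.0) + (+5.4) + (+68.3) + 2·x
x = (+56.7 − (+113.7)) / (2) = -28.5 kcal/mol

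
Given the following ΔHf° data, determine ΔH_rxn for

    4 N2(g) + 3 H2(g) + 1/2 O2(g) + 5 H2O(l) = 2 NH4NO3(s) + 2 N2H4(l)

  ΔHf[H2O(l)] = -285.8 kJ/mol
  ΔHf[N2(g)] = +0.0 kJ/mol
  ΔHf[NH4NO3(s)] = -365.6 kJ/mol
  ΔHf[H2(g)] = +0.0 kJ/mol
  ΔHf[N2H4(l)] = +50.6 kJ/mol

ΔH_rxn = 799.0 kJ/mol

Products: 2·(-365.6) + 2·(+50.6) = -630.0
Reactants: 4·(+0.0) + 3·(+0.0) + 1/2·(+0.0) + 5·(-285.8) = -1429.0
ΔH_rxn = (-630.0) − (-1429.0) = 799.0 kJ/mol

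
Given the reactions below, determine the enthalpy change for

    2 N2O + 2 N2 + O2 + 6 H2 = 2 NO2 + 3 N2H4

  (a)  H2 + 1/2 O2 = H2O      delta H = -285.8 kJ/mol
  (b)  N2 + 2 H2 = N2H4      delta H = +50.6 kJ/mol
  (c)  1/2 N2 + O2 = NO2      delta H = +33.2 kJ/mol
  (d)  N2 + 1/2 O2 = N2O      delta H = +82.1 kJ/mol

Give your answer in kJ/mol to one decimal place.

(a): not needed (H2O appears nowhere else).
(b) × 3 (scale by 3 for the 3 N2H4): (3)·(+50.6) = +151.8 kJ/mol
(c) × 2 (scale by 2 for the 2 NO2): (2)·(+33.2) = +66.4 kJ/mol
(d) reversed and × 2 (N2O must end up as a reactant; scale by 2 for the 2 N2O): (-2)·(+82.1) = -164.2 kJ/mol
delta H = (3)·(+50.6) + (2)·(+33.2) + (-2)·(+82.1) = 54.0 kJ/mol

delta H = 54.0 kJ/mol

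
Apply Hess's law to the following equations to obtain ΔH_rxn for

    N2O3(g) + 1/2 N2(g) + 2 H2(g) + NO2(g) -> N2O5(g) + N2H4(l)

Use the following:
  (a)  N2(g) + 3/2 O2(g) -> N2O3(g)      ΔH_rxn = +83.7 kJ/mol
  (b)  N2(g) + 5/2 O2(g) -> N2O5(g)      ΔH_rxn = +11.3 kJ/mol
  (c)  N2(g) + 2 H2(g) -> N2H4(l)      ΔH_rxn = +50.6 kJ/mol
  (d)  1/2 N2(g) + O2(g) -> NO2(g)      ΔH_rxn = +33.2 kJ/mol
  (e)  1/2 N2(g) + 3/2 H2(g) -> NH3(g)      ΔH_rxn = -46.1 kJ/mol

(a) reversed: -83.7 kJ/mol
(b) as written: +11.3 kJ/mol
(c) as written: +50.6 kJ/mol
(d) reversed: -33.2 kJ/mol
(e): not needed.
ΔH_rxn = (-83.7) + (+11.3) + (+50.6) + (-33.2) = -55.0 kJ/mol

ΔH_rxn = -55.0 kJ/mol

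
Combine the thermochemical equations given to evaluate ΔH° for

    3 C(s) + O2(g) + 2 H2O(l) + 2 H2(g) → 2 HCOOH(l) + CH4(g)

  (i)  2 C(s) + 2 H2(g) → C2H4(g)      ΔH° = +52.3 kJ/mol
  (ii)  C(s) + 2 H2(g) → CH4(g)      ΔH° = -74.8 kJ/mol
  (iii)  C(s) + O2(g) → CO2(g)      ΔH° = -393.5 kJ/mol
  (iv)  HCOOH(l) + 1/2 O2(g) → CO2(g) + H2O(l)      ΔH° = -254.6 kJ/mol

(i): not needed.
(ii) as written: -74.8 kJ/mol
(iii) × 2: (2)·(-393.5) = -787.0 kJ/mol
(iv) reversed and × 2: (-2)·(-254.6) = +509.2 kJ/mol
Combining the equations, ΔH° = (-74.8) + (-787.0) + (+509.2) = -352.6 kJ/mol

ΔH° = -352.6 kJ/mol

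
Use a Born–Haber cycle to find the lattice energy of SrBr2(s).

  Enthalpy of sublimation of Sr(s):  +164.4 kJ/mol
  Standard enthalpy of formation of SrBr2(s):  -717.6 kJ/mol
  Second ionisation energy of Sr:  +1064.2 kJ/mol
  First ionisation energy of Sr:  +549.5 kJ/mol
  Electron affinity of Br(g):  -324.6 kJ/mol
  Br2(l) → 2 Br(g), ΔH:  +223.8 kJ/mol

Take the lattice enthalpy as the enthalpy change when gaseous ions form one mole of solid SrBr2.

ΔHf° = 1·ΔHsub + 1·(ΣIE) + 1·D(Br2) + 2·EA + U
-717.6 = 1·(+164.4) + 1·(+1613.7) + 1·(+223.8) + 2·(-324.6) + U
U = -717.6 − (+1352.7) = -2070.3 kJ/mol

U = -2070.3 kJ/mol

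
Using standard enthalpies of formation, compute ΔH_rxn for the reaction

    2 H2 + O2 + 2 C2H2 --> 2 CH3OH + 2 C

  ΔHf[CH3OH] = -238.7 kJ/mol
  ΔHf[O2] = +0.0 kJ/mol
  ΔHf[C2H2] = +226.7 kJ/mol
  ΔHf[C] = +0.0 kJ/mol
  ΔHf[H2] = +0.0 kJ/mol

ΔH_rxn = -930.8 kJ/mol

Products: 2·(-238.7) + 2·(+0.0) = -477.4
Reactants: 2·(+0.0) + 1·(+0.0) + 2·(+226.7) = +453.4
ΔH_rxn = (-477.4) − (+453.4) = -930.8 kJ/mol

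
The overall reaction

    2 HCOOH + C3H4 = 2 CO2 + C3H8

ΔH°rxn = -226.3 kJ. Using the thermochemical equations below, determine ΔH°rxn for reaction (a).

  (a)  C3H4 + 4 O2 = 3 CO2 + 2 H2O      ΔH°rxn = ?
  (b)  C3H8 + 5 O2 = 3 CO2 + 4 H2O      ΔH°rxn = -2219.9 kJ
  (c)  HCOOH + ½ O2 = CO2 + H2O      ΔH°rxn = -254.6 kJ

ΔH°rxn = -1937.0 kJ

(a) as written: contributes x
(b) reversed: +2219.9 kJ
(c) × 2: (2)·(-254.6) = -509.2 kJ
-226.3 = (+2219.9) + (-509.2) + x
x = (-226.3 − (+1710.7)) / (1) = -1937.0 kJ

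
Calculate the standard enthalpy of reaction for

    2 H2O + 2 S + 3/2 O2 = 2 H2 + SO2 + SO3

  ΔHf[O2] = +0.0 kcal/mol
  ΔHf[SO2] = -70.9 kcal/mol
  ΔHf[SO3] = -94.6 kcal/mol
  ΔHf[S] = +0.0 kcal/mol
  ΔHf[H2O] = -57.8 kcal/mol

ΔHrxn = -49.9 kcal/mol

Products: 2·(+0.0) + 1·(-70.9) + 1·(-94.6) = -165.5
Reactants: 2·(-57.8) + 2·(+0.0) + 3/2·(+0.0) = -115.6
ΔHrxn = (-165.5) − (-115.6) = -49.9 kcal/mol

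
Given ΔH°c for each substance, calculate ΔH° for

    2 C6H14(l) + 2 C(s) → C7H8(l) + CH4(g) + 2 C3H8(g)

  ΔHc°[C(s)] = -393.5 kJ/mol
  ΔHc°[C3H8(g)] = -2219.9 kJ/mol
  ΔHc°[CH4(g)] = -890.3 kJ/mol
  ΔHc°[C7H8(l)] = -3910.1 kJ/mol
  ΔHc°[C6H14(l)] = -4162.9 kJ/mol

ΔH° = 127.4 kJ/mol

Using ΔH = Σ nΔHc°(reactants) − Σ nΔHc°(products):
= [2·(-4162.9) + 2·(-393.5)] − [1·(-3910.1) + 1·(-890.3) + 2·(-2219.9)]
= 127.4 kJ/mol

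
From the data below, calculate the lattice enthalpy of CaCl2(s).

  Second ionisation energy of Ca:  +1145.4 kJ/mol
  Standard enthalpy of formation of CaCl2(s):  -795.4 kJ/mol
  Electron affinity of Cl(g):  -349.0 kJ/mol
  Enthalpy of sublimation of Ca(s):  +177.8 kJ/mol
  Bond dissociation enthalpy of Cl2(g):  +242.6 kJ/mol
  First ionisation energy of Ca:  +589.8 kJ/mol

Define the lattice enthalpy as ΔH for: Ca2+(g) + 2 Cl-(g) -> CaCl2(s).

ΔHf° = 1·ΔHsub + 1·(ΣIE) + 1·D(Cl2) + 2·EA + U
-795.4 = 1·(+177.8) + 1·(+1735.2) + 1·(+242.6) + 2·(-349.0) + U
U = -795.4 − (+1457.6) = -2253.0 kJ/mol

U = -2253.0 kJ/mol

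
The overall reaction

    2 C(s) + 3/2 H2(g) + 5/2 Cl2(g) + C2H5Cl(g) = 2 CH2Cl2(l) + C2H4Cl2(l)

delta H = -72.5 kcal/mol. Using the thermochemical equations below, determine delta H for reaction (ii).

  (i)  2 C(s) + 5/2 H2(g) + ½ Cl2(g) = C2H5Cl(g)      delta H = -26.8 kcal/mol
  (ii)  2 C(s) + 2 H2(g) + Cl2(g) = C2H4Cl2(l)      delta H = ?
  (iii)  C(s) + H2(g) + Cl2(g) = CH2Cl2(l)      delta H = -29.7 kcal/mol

(i) reversed: +26.8 kcal/mol
(ii) as written: contributes x
(iii) × 2: (2)·(-29.7) = -59.4 kcal/mol
-72.5 = (+26.8) + (-59.4) + x
x = (-72.5 − (-32.6)) / (1) = -39.9 kcal/mol

delta H = -39.9 kcal/mol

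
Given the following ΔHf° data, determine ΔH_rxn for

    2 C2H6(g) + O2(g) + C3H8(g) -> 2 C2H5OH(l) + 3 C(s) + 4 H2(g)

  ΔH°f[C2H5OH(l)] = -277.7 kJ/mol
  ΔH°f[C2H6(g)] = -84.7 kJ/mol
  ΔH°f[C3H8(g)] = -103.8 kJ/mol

ΔH_rxn = -282.2 kJ/mol

Products: 2·(-277.7) + 3·(+0.0) + 4·(+0.0) = -555.4
Reactants: 2·(-84.7) + 1·(+0.0) + 1·(-103.8) = -273.2
ΔH_rxn = (-555.4) − (-273.2) = -282.2 kJ/mol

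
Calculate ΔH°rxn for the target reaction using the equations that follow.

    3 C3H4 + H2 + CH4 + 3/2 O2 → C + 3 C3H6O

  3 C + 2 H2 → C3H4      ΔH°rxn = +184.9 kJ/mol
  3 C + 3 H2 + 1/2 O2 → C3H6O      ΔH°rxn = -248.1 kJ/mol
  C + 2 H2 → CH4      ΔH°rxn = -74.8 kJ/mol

ΔH°rxn = -1224.2 kJ/mol

equation 1 reversed and × 3 (reverse to put C3H4 on the reactant side; scale by 3 for the 3 C3H4): (-3)·(+184.9) = -554.7 kJ/mol
equation 2 × 3 (×3 to match 3 C3H6O in the target): (3)·(-248.1) = -744.3 kJ/mol
equation 3 reversed (CH4 must end up as a reactant): +74.8 kJ/mol
ΔH°rxn = (-554.7) + (-744.3) + (+74.8) = -1224.2 kJ/mol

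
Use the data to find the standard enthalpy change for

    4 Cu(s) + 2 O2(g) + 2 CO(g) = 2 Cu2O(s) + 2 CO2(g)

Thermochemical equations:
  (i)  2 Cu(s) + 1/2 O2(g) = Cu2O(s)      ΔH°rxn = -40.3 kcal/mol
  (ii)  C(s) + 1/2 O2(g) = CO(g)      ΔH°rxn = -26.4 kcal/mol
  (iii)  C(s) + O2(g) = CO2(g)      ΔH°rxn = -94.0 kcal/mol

ΔH°rxn = -215.8 kcal/mol

(i) × 2: (2)·(-40.3) = -80.6 kcal/mol
(ii) reversed and × 2: (-2)·(-26.4) = +52.8 kcal/mol
(iii) × 2: (2)·(-94.0) = -188.0 kcal/mol
By Hess's law, ΔH°rxn = (-80.6) + (+52.8) + (-188.0) = -215.8 kcal/mol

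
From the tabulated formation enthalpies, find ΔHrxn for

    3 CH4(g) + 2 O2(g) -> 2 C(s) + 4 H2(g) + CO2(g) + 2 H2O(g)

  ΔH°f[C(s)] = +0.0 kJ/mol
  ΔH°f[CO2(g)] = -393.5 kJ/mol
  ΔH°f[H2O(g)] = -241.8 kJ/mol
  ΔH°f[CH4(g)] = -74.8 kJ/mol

Products: 2·(+0.0) + 4·(+0.0) + 1·(-393.5) + 2·(-241.8) = -877.1
Reactants: 3·(-74.8) + 2·(+0.0) = -224.4
ΔHrxn = (-877.1) − (-224.4) = -652.7 kJ/mol

ΔHrxn = -652.7 kJ/mol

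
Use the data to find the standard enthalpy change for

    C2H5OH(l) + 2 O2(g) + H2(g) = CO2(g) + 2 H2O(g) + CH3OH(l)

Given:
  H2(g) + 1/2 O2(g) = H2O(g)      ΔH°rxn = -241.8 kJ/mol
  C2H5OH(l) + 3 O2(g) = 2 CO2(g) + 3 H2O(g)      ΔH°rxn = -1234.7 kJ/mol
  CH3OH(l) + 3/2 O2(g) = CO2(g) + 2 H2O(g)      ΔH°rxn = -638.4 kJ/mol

ΔH°rxn = -838.1 kJ/mol

equation 1 as written: -241.8 kJ/mol
equation 2 as written: -1234.7 kJ/mol
equation 3 reversed: +638.4 kJ/mol
By Hess's law, ΔH°rxn = (1)·(-241.8) + (1)·(-1234.7) + (-1)·(-638.4) = -838.1 kJ/mol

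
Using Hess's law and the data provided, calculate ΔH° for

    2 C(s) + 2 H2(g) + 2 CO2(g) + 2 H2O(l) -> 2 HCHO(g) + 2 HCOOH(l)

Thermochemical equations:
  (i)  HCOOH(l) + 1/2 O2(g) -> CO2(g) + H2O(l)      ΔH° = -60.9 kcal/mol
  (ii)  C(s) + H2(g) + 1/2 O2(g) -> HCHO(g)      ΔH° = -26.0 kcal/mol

ΔH° = 69.8 kcal/mol

(i) reversed and × 2: (-2)·(-60.9) = +121.8 kcal/mol
(ii) × 2: (2)·(-26.0) = -52.0 kcal/mol
Summing the manipulated equations, ΔH° = (-2)·(-60.9) + (2)·(-26.0) = 69.8 kcal/mol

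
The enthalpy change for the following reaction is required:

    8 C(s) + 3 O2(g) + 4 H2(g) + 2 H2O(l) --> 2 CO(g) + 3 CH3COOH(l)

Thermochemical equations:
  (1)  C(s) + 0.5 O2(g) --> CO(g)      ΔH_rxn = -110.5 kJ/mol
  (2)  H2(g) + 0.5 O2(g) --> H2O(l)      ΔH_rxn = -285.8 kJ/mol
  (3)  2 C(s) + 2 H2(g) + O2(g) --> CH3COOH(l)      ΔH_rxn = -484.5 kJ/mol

ΔH_rxn = -1102.9 kJ/mol

(1) × 2 (×2 to match 2 CO(g) in the target): (2)·(-110.5) = -221.0 kJ/mol
(2) reversed and × 2 (H2O(l) must end up as a reactant; scale by 2 for the 2 H2O(l)): (-2)·(-285.8) = +571.6 kJ/mol
(3) × 3 (×3 to match 3 CH3COOH(l) in the target): (3)·(-484.5) = -1453.5 kJ/mol
By Hess's law, ΔH_rxn = (2)·(-110.5) + (-2)·(-285.8) + (3)·(-484.5) = -1102.9 kJ/mol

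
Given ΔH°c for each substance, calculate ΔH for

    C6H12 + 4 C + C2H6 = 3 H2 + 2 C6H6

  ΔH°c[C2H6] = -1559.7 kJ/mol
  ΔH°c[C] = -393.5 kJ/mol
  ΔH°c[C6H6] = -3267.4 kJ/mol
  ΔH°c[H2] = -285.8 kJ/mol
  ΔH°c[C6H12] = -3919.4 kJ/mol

ΔH = 339.1 kJ/mol

Using ΔH = Σ nΔHc°(reactants) − Σ nΔHc°(products):
= [1·(-3919.4) + 4·(-393.5) + 1·(-1559.7)] − [3·(-285.8) + 2·(-3267.4)]
= 339.1 kJ/mol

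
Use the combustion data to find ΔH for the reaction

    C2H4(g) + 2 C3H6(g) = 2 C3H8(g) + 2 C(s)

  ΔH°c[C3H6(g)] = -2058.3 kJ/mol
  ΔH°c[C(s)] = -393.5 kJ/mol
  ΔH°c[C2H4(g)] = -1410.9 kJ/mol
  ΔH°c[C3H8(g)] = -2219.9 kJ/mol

Using ΔH = Σ nΔHc°(reactants) − Σ nΔHc°(products):
= [1·(-1410.9) + 2·(-2058.3)] − [2·(-2219.9) + 2·(-393.5)]
= -300.7 kJ/mol

ΔH = -300.7 kJ/mol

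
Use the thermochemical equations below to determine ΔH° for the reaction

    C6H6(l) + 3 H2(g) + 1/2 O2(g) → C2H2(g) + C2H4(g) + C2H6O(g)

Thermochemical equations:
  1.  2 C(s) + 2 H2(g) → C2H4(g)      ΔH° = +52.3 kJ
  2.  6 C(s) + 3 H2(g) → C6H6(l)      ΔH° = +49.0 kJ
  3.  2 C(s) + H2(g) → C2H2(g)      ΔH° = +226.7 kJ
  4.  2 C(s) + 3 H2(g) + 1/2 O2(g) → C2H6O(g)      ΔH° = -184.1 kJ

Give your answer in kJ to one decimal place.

eq. 1 as written (C2H4(g) already on the product side): +52.3 kJ
eq. 2 reversed (C6H6(l) must end up as a reactant): -49.0 kJ
eq. 3 as written (C2H2(g) already on the product side): +226.7 kJ
eq. 4 as written (C2H6O(g) already on the product side): -184.1 kJ
ΔH° = (+52.3) + (-49.0) + (+226.7) + (-184.1) = 45.9 kJ

ΔH° = 45.9 kJ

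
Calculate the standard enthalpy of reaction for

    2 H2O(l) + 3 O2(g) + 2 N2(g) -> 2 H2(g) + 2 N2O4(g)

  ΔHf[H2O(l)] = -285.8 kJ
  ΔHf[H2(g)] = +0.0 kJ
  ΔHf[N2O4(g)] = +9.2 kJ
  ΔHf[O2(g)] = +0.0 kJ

ΔH_rxn = 590.0 kJ

ΔH°rxn = Σ nΔHf°(products) − Σ nΔHf°(reactants).
Products: 2·(+0.0) + 2·(+9.2) = +18.4
Reactants: 2·(-285.8) + 3·(+0.0) + 2·(+0.0) = -571.6
ΔH_rxn = (+18.4) − (-571.6) = 590.0 kJ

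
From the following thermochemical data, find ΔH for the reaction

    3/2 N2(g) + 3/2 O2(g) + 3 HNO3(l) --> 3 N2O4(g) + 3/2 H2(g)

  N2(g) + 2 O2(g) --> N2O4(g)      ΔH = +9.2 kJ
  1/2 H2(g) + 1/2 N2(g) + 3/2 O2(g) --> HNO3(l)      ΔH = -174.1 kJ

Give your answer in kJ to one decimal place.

ΔH = 549.9 kJ

equation 1 × 3 (scale by 3 for the 3 N2O4(g)): (3)·(+9.2) = +27.6 kJ
equation 2 reversed and × 3 (HNO3(l) must end up as a reactant; ×3 to match 3 HNO3(l) in the target): (-3)·(-174.1) = +522.3 kJ
Combining the equations, ΔH = (+27.6) + (+522.3) = 549.9 kJ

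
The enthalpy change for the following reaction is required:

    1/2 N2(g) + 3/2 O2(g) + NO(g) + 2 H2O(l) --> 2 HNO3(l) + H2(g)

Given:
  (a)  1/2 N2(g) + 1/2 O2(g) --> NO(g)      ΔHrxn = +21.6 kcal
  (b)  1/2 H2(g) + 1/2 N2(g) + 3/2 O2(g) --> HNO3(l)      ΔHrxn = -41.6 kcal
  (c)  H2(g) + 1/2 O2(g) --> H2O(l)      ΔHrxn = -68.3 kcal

ΔHrxn = 31.8 kcal

(a) reversed (NO(g) must end up as a reactant): -21.6 kcal
(b) × 2 (×2 to match 2 HNO3(l) in the target): (2)·(-41.6) = -83.2 kcal
(c) reversed and × 2 (H2O(l) must end up as a reactant; scale by 2 for the 2 H2O(l)): (-2)·(-68.3) = +136.6 kcal
Since enthalpy is a state function, ΔHrxn = (-21.6) + (-83.2) + (+136.6) = 31.8 kcal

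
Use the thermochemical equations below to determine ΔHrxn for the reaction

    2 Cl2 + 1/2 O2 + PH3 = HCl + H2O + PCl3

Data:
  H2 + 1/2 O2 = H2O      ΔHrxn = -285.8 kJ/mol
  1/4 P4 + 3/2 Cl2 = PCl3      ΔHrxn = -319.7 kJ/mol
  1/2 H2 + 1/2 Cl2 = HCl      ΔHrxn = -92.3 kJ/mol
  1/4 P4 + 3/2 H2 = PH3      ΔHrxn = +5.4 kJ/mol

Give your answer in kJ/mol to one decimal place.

ΔHrxn = -703.2 kJ/mol

equation 1 as written (H2O already on the product side): -285.8 kJ/mol
equation 2 as written (PCl3 already on the product side): -319.7 kJ/mol
equation 3 as written (HCl already on the product side): -92.3 kJ/mol
equation 4 reversed (PH3 must end up as a reactant): -5.4 kJ/mol
ΔHrxn = (-285.8) + (-319.7) + (-92.3) + (-5.4) = -703.2 kJ/mol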